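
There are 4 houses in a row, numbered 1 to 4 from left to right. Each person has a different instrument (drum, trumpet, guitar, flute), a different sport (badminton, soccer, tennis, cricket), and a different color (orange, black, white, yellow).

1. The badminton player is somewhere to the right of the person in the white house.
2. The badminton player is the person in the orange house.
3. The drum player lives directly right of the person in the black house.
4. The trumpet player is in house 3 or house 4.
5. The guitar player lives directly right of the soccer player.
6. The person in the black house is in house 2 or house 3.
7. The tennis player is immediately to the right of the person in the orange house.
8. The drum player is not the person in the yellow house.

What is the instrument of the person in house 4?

House 1 instrument: only flute fits.
So house 4 gets yellow for color.
By clue 8, the drum player is in house 3.
House 2 instrument: only guitar fits.
The only instrument still possible for house 4 is trumpet.
So house 1 gets white for color.
Clue 3 places the person in the black house in house 2.
Clue 5: the soccer player is in house 1.
House 3's color must be orange (nothing else left).
Clue 2: the badminton player is in house 3.
From clue 7, the tennis player must be in house 4.
That leaves cricket as the sport for house 2.
So: house 1 = flute/soccer/white, house 2 = guitar/cricket/black, house 3 = drum/badminton/orange, house 4 = trumpet/tennis/yellow.

trumpet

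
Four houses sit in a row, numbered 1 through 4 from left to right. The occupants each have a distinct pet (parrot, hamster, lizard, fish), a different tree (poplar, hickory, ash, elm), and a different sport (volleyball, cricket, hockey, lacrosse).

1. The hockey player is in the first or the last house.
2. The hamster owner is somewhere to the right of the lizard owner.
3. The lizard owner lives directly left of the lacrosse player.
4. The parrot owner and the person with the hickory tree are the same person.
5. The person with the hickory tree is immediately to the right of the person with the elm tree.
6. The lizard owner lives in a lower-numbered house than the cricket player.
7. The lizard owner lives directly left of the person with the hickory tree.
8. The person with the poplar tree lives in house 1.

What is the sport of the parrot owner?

lacrosse

By clue 8, the person with the poplar tree is in house 1.
The only pet still possible for house 1 is fish.
House 2's pet must be lizard (nothing else left).
House 2 sport: only volleyball fits.
Clue 3: the lacrosse player is in house 3.
Clue 7: the person with the hickory tree is in house 3.
So house 2 gets elm for tree.
That leaves ash as the tree for house 4.
The only sport still possible for house 1 is hockey.
So house 4 gets cricket for sport.
The parrot owner is in house 3 (clue 4).
That leaves hamster as the pet for house 4.
So: house 1 = fish/poplar/hockey, house 2 = lizard/elm/volleyball, house 3 = parrot/hickory/lacrosse, house 4 = hamster/ash/cricket.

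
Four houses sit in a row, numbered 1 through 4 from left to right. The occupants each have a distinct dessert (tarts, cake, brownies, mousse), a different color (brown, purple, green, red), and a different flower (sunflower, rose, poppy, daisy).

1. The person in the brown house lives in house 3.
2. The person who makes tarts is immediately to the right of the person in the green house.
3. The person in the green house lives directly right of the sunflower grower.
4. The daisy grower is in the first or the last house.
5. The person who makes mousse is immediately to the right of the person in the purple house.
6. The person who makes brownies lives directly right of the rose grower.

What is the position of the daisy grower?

4

By clue 1, the person in the brown house is in house 3.
House 1 dessert: only cake fits.
So house 2 gets green for color.
House 4's color must be red (nothing else left).
From clue 2, the person who makes tarts must be in house 3.
From clue 3, the sunflower grower must be in house 1.
From clue 5, the person who makes mousse must be in house 2.
House 4 dessert: only brownies fits.
So house 1 gets purple for color.
That leaves daisy as the flower for house 4.
The rose grower is in house 3 (clue 6).
The only flower still possible for house 2 is poppy.
So: house 1 = cake/purple/sunflower, house 2 = mousse/green/poppy, house 3 = tarts/brown/rose, house 4 = brownies/red/daisy.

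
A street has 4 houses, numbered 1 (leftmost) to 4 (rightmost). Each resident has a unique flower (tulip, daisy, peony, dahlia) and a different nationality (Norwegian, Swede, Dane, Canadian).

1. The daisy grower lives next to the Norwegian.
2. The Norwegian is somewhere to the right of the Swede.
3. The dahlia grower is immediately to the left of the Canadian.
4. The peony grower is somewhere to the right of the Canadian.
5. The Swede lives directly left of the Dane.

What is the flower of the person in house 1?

House 1 nationality: only Swede fits.
Clue 5 places the Dane in house 2.
So house 3 gets Canadian for nationality.
House 4's nationality must be Norwegian (nothing else left).
By clue 1, the daisy grower is in house 3.
By clue 3, the dahlia grower is in house 2.
By clue 4, the peony grower is in house 4.
That leaves tulip as the flower for house 1.
So: house 1 = tulip/Swede, house 2 = dahlia/Dane, house 3 = daisy/Canadian, house 4 = peony/Norwegian.

tulip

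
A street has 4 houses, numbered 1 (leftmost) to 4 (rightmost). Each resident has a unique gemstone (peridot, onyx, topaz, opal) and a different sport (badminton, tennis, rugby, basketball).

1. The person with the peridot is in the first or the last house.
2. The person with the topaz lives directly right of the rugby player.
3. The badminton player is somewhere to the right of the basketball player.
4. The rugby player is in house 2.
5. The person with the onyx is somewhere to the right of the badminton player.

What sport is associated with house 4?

Clue 4: the rugby player is in house 2.
The only sport still possible for house 4 is tennis.
By clue 2, the person with the topaz is in house 3.
Clue 3: the basketball player is in house 1.
The person with the onyx is in house 4 (clue 5).
So house 2 gets opal for gemstone.
The only sport still possible for house 3 is badminton.
House 1 gemstone: only peridot fits.
So: house 1 = peridot/basketball, house 2 = opal/rugby, house 3 = topaz/badminton, house 4 = onyx/tennis.

tennis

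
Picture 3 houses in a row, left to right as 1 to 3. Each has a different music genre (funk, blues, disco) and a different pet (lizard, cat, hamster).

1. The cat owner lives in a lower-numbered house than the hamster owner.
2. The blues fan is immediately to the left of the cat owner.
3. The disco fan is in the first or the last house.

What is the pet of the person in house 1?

From clue 2, the blues fan must be in house 1.
Clue 2 places the cat owner in house 2.
House 2 music genre: only funk fits.
House 3's music genre must be disco (nothing else left).
The only pet still possible for house 1 is lizard.
So house 3 gets hamster for pet.
So: house 1 = blues/lizard, house 2 = funk/cat, house 3 = disco/hamster.

lizard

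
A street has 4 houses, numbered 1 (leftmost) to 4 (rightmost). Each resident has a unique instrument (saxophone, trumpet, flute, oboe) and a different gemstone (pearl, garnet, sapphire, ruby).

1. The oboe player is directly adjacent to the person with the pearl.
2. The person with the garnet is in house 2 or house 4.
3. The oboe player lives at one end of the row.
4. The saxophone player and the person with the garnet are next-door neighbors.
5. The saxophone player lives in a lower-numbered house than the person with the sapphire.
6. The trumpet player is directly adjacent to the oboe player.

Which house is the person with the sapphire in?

That leaves ruby as the gemstone for house 1.
The oboe player is narrowed to house 1 or 4; consider each.
Placing it in house 1 leads to a contradiction, so it's in house 4.
Clue 1 places the person with the pearl in house 3.
By clue 6, the trumpet player is in house 3.
House 2's instrument must be flute (nothing else left).
Clue 4: the person with the garnet is in house 2.
That leaves saxophone as the instrument for house 1.
That leaves sapphire as the gemstone for house 4.
So: house 1 = saxophone/ruby, house 2 = flute/garnet, house 3 = trumpet/pearl, house 4 = oboe/sapphire.

4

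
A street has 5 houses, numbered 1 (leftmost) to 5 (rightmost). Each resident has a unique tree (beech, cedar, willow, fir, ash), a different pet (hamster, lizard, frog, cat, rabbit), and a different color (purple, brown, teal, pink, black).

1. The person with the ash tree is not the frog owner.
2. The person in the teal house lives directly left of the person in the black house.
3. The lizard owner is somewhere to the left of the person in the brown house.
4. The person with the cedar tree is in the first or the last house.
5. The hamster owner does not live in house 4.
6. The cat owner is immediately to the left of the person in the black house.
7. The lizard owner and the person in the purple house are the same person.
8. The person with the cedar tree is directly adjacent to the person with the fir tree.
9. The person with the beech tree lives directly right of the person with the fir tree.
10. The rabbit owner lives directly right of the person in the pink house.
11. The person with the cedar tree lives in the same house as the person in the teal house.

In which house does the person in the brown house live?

Clue 11: the person with the cedar tree is in house 1.
From clue 11, the person in the teal house must be in house 1.
The person in the black house is in house 2 (clue 2).
From clue 6, the cat owner must be in house 1.
Clue 8 places the person with the fir tree in house 2.
By clue 9, the person with the beech tree is in house 3.
House 5 color: only brown fits.
The person with the ash tree is narrowed to house 4 or 5; consider each.
Placing it in house 4 leads to a contradiction, so it's in house 5.
So house 4 gets willow for tree.
The lizard owner is narrowed to house 3 or 4; consider each.
Placing it in house 4 leads to a contradiction, so it's in house 3.
The person in the purple house is in house 3 (clue 7).
House 4's color must be pink (nothing else left).
Clue 10: the rabbit owner is in house 5.
House 4 pet: only frog fits.
That leaves hamster as the pet for house 2.
So: house 1 = cedar/cat/teal, house 2 = fir/hamster/black, house 3 = beech/lizard/purple, house 4 = willow/frog/pink, house 5 = ash/rabbit/brown.

5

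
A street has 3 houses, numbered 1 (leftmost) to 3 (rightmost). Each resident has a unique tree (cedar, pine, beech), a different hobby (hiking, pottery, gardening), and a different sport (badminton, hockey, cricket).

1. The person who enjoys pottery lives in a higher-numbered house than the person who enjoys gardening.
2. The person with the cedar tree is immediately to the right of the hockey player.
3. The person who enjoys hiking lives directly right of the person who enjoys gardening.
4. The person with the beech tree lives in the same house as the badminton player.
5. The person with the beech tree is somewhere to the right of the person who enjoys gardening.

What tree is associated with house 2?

cedar

So house 1 gets pine for tree.
House 1's hobby must be gardening (nothing else left).
Clue 3 places the person who enjoys hiking in house 2.
So house 3 gets pottery for hobby.
The person with the beech tree is narrowed to house 2 or 3; consider each.
Placing it in house 2 leads to a contradiction, so it's in house 3.
By clue 4, the badminton player is in house 3.
That leaves cedar as the tree for house 2.
The hockey player is in house 1 (clue 2).
The only sport still possible for house 2 is cricket.
So: house 1 = pine/gardening/hockey, house 2 = cedar/hiking/cricket, house 3 = beech/pottery/badminton.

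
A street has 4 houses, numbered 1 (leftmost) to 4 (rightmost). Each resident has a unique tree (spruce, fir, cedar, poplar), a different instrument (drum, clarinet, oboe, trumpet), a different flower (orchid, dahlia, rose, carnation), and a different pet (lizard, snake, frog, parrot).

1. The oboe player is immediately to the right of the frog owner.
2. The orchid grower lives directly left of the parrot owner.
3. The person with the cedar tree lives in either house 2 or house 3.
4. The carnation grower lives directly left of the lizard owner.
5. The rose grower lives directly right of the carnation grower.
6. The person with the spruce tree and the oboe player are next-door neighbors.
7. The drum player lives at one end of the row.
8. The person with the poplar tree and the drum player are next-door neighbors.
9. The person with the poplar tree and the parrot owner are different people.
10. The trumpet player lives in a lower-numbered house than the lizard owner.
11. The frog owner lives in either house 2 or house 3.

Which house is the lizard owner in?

So house 1 gets snake for pet.
House 1's tree must be fir (nothing else left).
House 4 tree: only spruce fits.
Clue 6: the oboe player is in house 3.
The frog owner is in house 2 (clue 1).
House 1's flower must be dahlia (nothing else left).
House 4's flower must be rose (nothing else left).
Clue 5: the carnation grower is in house 3.
House 2's flower must be orchid (nothing else left).
From clue 2, the parrot owner must be in house 3.
The lizard owner is in house 4 (clue 4).
The person with the poplar tree is in house 2 (clue 9).
The only tree still possible for house 3 is cedar.
The drum player is in house 1 (clue 8).
House 2's instrument must be trumpet (nothing else left).
So house 4 gets clarinet for instrument.
So: house 1 = fir/drum/dahlia/snake, house 2 = poplar/trumpet/orchid/frog, house 3 = cedar/oboe/carnation/parrot, house 4 = spruce/clarinet/rose/lizard.

4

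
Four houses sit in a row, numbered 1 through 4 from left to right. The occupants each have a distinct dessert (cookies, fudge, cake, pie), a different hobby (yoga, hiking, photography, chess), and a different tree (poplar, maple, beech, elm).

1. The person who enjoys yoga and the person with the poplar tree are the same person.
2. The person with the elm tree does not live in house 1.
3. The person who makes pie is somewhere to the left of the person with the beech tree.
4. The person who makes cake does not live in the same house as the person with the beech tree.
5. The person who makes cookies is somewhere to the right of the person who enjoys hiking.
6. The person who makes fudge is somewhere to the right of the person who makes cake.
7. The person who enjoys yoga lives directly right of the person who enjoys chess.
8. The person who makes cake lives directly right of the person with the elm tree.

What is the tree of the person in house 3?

poplar

Clue 8: the person who makes cake is in house 3.
By clue 8, the person with the elm tree is in house 2.
So house 1 gets pie for dessert.
Clue 4 places the person with the beech tree in house 4.
Clue 6: the person who makes fudge is in house 4.
The only dessert still possible for house 2 is cookies.
That leaves maple as the tree for house 1.
That leaves poplar as the tree for house 3.
Clue 1: the person who enjoys yoga is in house 3.
The person who enjoys hiking is in house 1 (clue 5).
By clue 7, the person who enjoys chess is in house 2.
That leaves photography as the hobby for house 4.
So: house 1 = pie/hiking/maple, house 2 = cookies/chess/elm, house 3 = cake/yoga/poplar, house 4 = fudge/photography/beech.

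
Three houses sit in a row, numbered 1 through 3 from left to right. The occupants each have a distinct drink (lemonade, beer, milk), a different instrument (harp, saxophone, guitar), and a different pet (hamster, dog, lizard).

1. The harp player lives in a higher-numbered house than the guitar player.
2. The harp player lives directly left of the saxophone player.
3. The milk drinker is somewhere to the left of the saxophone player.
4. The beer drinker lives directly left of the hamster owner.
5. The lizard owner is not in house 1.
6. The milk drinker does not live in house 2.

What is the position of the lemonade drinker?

3

By clue 2, the harp player is in house 2.
The saxophone player is in house 3 (clue 2).
By clue 6, the milk drinker is in house 1.
So house 3 gets lemonade for drink.
That leaves guitar as the instrument for house 1.
House 1's pet must be dog (nothing else left).
Clue 4: the hamster owner is in house 3.
House 2 drink: only beer fits.
The only pet still possible for house 2 is lizard.
So: house 1 = milk/guitar/dog, house 2 = beer/harp/lizard, house 3 = lemonade/saxophone/hamster.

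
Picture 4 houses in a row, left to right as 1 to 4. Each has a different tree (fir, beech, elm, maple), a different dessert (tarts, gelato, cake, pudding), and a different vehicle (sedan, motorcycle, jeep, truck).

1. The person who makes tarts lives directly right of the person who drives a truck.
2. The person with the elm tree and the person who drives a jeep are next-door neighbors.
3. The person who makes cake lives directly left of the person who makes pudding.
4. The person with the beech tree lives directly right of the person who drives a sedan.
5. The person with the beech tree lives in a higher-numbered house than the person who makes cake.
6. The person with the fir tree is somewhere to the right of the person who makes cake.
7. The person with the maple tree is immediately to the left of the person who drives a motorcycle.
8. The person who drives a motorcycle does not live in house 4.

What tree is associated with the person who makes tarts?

fir

House 4's vehicle must be jeep (nothing else left).
Clue 2 places the person with the elm tree in house 3.
That leaves maple as the tree for house 1.
By clue 7, the person who drives a motorcycle is in house 2.
The person with the beech tree is narrowed to house 2 or 4; consider each.
Placing it in house 4 leads to a contradiction, so it's in house 2.
Clue 4: the person who drives a sedan is in house 1.
Clue 5: the person who makes cake is in house 1.
The only tree still possible for house 4 is fir.
That leaves truck as the vehicle for house 3.
Clue 1 places the person who makes tarts in house 4.
Clue 3: the person who makes pudding is in house 2.
House 3's dessert must be gelato (nothing else left).
So: house 1 = maple/cake/sedan, house 2 = beech/pudding/motorcycle, house 3 = elm/gelato/truck, house 4 = fir/tarts/jeep.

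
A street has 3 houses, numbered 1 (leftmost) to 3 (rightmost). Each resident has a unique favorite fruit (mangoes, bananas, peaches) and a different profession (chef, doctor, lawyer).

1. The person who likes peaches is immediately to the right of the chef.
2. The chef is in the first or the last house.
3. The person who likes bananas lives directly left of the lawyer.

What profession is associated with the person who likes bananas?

chef

The chef is in house 1 (clue 2).
The person who likes peaches is in house 2 (clue 1).
House 3 favorite fruit: only mangoes fits.
The lawyer is in house 2 (clue 3).
So house 1 gets bananas for favorite fruit.
House 3's profession must be doctor (nothing else left).
So: house 1 = bananas/chef, house 2 = peaches/lawyer, house 3 = mangoes/doctor.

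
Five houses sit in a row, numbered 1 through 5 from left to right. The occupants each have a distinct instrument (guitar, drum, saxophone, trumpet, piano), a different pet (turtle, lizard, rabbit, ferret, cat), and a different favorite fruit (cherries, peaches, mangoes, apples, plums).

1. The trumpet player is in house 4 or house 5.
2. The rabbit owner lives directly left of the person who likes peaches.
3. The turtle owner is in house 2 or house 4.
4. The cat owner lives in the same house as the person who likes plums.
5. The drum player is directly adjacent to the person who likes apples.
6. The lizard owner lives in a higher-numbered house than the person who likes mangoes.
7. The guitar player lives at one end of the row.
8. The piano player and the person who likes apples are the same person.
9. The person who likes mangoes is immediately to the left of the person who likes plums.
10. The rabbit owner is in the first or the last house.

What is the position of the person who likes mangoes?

3

The rabbit owner is in house 1 (clue 10).
By clue 2, the person who likes peaches is in house 2.
So house 3 gets ferret for pet.
So house 2 gets turtle for pet.
The guitar player is narrowed to house 1 or 5; consider each.
Placing it in house 1 leads to a contradiction, so it's in house 5.
That leaves trumpet as the instrument for house 4.
The drum player is in house 2 (clue 5).
The piano player is narrowed to house 1 or 3; consider each.
Placing it in house 3 leads to a contradiction, so it's in house 1.
Clue 8: the person who likes apples is in house 1.
So house 3 gets saxophone for instrument.
The cat owner is narrowed to house 4 or 5; consider each.
Placing it in house 5 leads to a contradiction, so it's in house 4.
Clue 4 places the person who likes plums in house 4.
By clue 9, the person who likes mangoes is in house 3.
House 5 pet: only lizard fits.
The only favorite fruit still possible for house 5 is cherries.
So: house 1 = piano/rabbit/apples, house 2 = drum/turtle/peaches, house 3 = saxophone/ferret/mangoes, house 4 = trumpet/cat/plums, house 5 = guitar/lizard/cherries.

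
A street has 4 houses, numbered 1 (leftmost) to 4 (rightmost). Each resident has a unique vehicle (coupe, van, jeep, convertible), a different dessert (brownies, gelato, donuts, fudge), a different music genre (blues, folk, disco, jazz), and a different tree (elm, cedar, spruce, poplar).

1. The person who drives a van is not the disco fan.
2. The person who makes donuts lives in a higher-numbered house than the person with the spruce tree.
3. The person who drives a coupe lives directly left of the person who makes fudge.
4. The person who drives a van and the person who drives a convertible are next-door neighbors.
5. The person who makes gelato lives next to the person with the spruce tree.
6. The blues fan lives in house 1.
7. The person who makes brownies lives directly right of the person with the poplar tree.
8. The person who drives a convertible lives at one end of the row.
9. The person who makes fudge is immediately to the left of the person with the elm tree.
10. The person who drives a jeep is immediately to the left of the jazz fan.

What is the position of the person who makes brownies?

2

Clue 6: the blues fan is in house 1.
The only dessert still possible for house 1 is gelato.
From clue 5, the person with the spruce tree must be in house 2.
The only vehicle still possible for house 4 is convertible.
The person who drives a van is in house 3 (clue 4).
The person who drives a coupe is narrowed to house 1 or 2; consider each.
Placing it in house 1 leads to a contradiction, so it's in house 2.
Clue 3 places the person who makes fudge in house 3.
By clue 9, the person with the elm tree is in house 4.
That leaves jeep as the vehicle for house 1.
House 2's dessert must be brownies (nothing else left).
So house 4 gets donuts for dessert.
Clue 7 places the person with the poplar tree in house 1.
Clue 10 places the jazz fan in house 2.
So house 3 gets folk for music genre.
House 4's music genre must be disco (nothing else left).
House 3's tree must be cedar (nothing else left).
So: house 1 = jeep/gelato/blues/poplar, house 2 = coupe/brownies/jazz/spruce, house 3 = van/fudge/folk/cedar, house 4 = convertible/donuts/disco/elm.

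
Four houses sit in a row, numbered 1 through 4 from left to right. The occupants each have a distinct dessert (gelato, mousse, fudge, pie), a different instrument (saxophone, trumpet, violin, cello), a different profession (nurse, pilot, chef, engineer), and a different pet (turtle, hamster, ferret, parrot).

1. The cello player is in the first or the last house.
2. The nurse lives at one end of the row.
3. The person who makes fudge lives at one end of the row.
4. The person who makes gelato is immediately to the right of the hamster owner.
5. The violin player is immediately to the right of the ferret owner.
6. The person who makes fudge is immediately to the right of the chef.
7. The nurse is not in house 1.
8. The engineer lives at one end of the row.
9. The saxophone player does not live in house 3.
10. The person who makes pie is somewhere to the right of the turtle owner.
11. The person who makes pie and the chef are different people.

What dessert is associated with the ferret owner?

gelato

Clue 6 places the person who makes fudge in house 4.
Clue 6: the chef is in house 3.
Clue 7: the nurse is in house 4.
House 1 dessert: only mousse fits.
So house 2 gets pie for dessert.
House 3's dessert must be gelato (nothing else left).
The only profession still possible for house 1 is engineer.
The only profession still possible for house 2 is pilot.
House 4's pet must be parrot (nothing else left).
Clue 4 places the hamster owner in house 2.
The turtle owner is in house 1 (clue 10).
The only pet still possible for house 3 is ferret.
The violin player is in house 4 (clue 5).
House 1 instrument: only cello fits.
House 3 instrument: only trumpet fits.
The only instrument still possible for house 2 is saxophone.
So: house 1 = mousse/cello/engineer/turtle, house 2 = pie/saxophone/pilot/hamster, house 3 = gelato/trumpet/chef/ferret, house 4 = fudge/violin/nurse/parrot.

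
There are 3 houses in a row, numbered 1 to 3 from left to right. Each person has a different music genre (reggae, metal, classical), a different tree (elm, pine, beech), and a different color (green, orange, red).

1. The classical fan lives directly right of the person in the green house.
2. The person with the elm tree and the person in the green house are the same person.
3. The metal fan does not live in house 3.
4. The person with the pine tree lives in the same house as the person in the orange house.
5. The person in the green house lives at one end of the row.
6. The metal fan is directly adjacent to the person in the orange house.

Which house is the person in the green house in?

1

From clue 5, the person in the green house must be in house 1.
The classical fan is in house 2 (clue 1).
Clue 2: the person with the elm tree is in house 1.
House 3 music genre: only reggae fits.
Clue 6 places the person in the orange house in house 2.
The only music genre still possible for house 1 is metal.
House 3 color: only red fits.
By clue 4, the person with the pine tree is in house 2.
House 3's tree must be beech (nothing else left).
So: house 1 = metal/elm/green, house 2 = classical/pine/orange, house 3 = reggae/beech/red.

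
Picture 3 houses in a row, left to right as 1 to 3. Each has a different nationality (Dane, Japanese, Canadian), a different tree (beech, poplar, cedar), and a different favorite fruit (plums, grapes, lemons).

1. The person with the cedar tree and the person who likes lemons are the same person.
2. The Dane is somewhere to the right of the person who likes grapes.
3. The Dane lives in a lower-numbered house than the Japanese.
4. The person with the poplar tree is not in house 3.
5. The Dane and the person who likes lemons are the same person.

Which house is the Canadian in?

1

Clue 3 places the Dane in house 2.
Clue 3 places the Japanese in house 3.
The person who likes lemons is in house 2 (clue 5).
That leaves Canadian as the nationality for house 1.
That leaves plums as the favorite fruit for house 3.
Clue 1 places the person with the cedar tree in house 2.
So house 3 gets beech for tree.
The only favorite fruit still possible for house 1 is grapes.
The only tree still possible for house 1 is poplar.
So: house 1 = Canadian/poplar/grapes, house 2 = Dane/cedar/lemons, house 3 = Japanese/beech/plums.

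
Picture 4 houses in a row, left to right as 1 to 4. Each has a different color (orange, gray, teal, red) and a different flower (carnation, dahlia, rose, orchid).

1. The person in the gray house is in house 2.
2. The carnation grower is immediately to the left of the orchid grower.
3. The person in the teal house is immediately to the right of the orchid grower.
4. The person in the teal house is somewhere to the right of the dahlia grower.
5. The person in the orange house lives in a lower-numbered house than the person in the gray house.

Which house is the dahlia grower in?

Clue 1: the person in the gray house is in house 2.
From clue 5, the person in the orange house must be in house 1.
That leaves rose as the flower for house 4.
The person in the red house is narrowed to house 3 or 4; consider each.
Placing it in house 4 leads to a contradiction, so it's in house 3.
House 4's color must be teal (nothing else left).
Clue 3: the orchid grower is in house 3.
Clue 2 places the carnation grower in house 2.
House 1's flower must be dahlia (nothing else left).
So: house 1 = orange/dahlia, house 2 = gray/carnation, house 3 = red/orchid, house 4 = teal/rose.

1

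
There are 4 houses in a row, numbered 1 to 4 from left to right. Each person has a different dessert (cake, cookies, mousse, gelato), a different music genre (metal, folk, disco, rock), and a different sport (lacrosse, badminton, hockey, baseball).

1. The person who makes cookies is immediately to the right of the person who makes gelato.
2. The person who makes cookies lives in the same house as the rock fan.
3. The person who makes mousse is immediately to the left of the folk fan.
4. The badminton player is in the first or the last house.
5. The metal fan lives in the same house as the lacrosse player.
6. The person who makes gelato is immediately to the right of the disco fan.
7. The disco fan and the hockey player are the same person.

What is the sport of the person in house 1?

lacrosse

The person who makes cookies is narrowed to house 3 or 4; consider each.
Placing it in house 3 leads to a contradiction, so it's in house 4.
Clue 1: the person who makes gelato is in house 3.
Clue 2 places the rock fan in house 4.
By clue 6, the disco fan is in house 2.
From clue 7, the hockey player must be in house 2.
That leaves metal as the music genre for house 1.
House 3 music genre: only folk fits.
From clue 3, the person who makes mousse must be in house 2.
By clue 5, the lacrosse player is in house 1.
House 1's dessert must be cake (nothing else left).
The only sport still possible for house 3 is baseball.
So house 4 gets badminton for sport.
So: house 1 = cake/metal/lacrosse, house 2 = mousse/disco/hockey, house 3 = gelato/folk/baseball, house 4 = cookies/rock/badminton.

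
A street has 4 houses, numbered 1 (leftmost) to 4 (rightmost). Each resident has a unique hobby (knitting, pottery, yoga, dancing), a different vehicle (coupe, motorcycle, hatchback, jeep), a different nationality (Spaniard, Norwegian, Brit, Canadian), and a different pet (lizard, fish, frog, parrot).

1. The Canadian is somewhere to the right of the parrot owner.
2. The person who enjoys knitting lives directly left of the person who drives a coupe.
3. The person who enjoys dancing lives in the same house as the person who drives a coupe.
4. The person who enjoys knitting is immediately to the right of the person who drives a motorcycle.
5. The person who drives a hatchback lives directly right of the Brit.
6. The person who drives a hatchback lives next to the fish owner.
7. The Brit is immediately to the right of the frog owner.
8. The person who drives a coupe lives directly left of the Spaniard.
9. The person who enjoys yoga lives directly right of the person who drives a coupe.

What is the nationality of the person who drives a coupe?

The only hobby still possible for house 1 is pottery.
House 1 nationality: only Norwegian fits.
Clue 2 places the person who enjoys knitting in house 2.
The person who drives a coupe is in house 3 (clue 2).
Clue 3: the person who enjoys dancing is in house 3.
The person who drives a motorcycle is in house 1 (clue 4).
By clue 8, the Spaniard is in house 4.
The person who enjoys yoga is in house 4 (clue 9).
House 2's vehicle must be jeep (nothing else left).
So house 4 gets hatchback for vehicle.
Clue 5 places the Brit in house 3.
Clue 6: the fish owner is in house 3.
Clue 7: the frog owner is in house 2.
That leaves Canadian as the nationality for house 2.
That leaves parrot as the pet for house 1.
That leaves lizard as the pet for house 4.
So: house 1 = pottery/motorcycle/Norwegian/parrot, house 2 = knitting/jeep/Canadian/frog, house 3 = dancing/coupe/Brit/fish, house 4 = yoga/hatchback/Spaniard/lizard.

Brit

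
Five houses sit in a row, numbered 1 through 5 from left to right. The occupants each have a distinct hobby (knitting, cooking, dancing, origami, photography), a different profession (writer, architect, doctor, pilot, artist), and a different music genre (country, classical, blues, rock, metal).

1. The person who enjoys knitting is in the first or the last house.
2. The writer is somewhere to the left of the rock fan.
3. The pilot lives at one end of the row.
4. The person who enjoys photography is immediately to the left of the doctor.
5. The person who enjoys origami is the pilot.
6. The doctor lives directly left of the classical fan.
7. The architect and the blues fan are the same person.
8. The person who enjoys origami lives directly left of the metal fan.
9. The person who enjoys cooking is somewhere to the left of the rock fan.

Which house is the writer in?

2

Clue 8: the person who enjoys origami is in house 1.
Clue 8 places the metal fan in house 2.
The pilot is in house 1 (clue 5).
The only hobby still possible for house 5 is knitting.
House 1 music genre: only country fits.
The person who enjoys photography is narrowed to house 2 or 3; consider each.
Placing it in house 2 leads to a contradiction, so it's in house 3.
Clue 4: the doctor is in house 4.
Clue 6 places the classical fan in house 5.
The architect is in house 3 (clue 7).
Clue 7: the blues fan is in house 3.
By clue 9, the person who enjoys cooking is in house 2.
House 4's hobby must be dancing (nothing else left).
The only profession still possible for house 5 is artist.
House 4's music genre must be rock (nothing else left).
House 2 profession: only writer fits.
So: house 1 = origami/pilot/country, house 2 = cooking/writer/metal, house 3 = photography/architect/blues, house 4 = dancing/doctor/rock, house 5 = knitting/artist/classical.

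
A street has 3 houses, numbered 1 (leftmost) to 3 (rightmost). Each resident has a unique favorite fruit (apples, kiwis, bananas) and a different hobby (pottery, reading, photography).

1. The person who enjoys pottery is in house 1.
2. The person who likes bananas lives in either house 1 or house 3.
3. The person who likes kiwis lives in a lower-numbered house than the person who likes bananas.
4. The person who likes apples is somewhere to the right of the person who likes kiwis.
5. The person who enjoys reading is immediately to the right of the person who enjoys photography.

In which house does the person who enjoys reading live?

3

The person who enjoys pottery is in house 1 (clue 1).
From clue 3, the person who likes bananas must be in house 3.
The only favorite fruit still possible for house 1 is kiwis.
That leaves apples as the favorite fruit for house 2.
The only hobby still possible for house 2 is photography.
So house 3 gets reading for hobby.
So: house 1 = kiwis/pottery, house 2 = apples/photography, house 3 = bananas/reading.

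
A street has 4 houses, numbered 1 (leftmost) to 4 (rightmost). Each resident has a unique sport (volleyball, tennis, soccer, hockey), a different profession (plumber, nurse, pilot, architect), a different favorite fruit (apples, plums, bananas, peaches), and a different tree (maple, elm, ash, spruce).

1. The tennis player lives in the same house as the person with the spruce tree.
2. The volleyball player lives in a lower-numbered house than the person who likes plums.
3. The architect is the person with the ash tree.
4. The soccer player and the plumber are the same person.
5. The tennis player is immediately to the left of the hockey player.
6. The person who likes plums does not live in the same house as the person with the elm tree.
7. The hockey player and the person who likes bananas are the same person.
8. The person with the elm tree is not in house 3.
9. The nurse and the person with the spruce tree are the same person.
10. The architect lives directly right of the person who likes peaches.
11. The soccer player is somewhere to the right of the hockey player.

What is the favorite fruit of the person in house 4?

plums

The only sport still possible for house 4 is soccer.
Clue 4: the plumber is in house 4.
The hockey player is narrowed to house 2 or 3; consider each.
Placing it in house 2 leads to a contradiction, so it's in house 3.
Clue 5 places the tennis player in house 2.
By clue 7, the person who likes bananas is in house 3.
So house 1 gets volleyball for sport.
Clue 1: the person with the spruce tree is in house 2.
The nurse is in house 2 (clue 9).
That leaves pilot as the profession for house 1.
The only profession still possible for house 3 is architect.
Clue 10: the person who likes peaches is in house 2.
House 1's favorite fruit must be apples (nothing else left).
House 4's favorite fruit must be plums (nothing else left).
The only tree still possible for house 3 is ash.
Clue 6: the person with the elm tree is in house 1.
That leaves maple as the tree for house 4.
So: house 1 = volleyball/pilot/apples/elm, house 2 = tennis/nurse/peaches/spruce, house 3 = hockey/architect/bananas/ash, house 4 = soccer/plumber/plums/maple.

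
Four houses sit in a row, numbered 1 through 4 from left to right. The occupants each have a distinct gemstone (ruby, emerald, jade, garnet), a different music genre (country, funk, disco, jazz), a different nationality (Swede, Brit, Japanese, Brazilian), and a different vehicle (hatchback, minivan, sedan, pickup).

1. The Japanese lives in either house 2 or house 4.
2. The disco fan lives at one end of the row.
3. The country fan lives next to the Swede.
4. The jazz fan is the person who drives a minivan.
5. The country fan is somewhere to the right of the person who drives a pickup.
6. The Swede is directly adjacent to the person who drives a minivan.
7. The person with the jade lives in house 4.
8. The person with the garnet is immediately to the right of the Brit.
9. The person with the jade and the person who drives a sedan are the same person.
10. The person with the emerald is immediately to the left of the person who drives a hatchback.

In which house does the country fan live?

4

Clue 7: the person with the jade is in house 4.
From clue 9, the person who drives a sedan must be in house 4.
The person with the emerald is narrowed to house 1 or 2; consider each.
Placing it in house 1 leads to a contradiction, so it's in house 2.
By clue 10, the person who drives a hatchback is in house 3.
So house 1 gets ruby for gemstone.
The only gemstone still possible for house 3 is garnet.
Clue 8 places the Brit in house 2.
House 4 nationality: only Japanese fits.
By clue 6, the person who drives a minivan is in house 2.
That leaves funk as the music genre for house 3.
The only vehicle still possible for house 1 is pickup.
By clue 4, the jazz fan is in house 2.
House 1's music genre must be disco (nothing else left).
So house 4 gets country for music genre.
The Swede is in house 3 (clue 3).
The only nationality still possible for house 1 is Brazilian.
So: house 1 = ruby/disco/Brazilian/pickup, house 2 = emerald/jazz/Brit/minivan, house 3 = garnet/funk/Swede/hatchback, house 4 = jade/country/Japanese/sedan.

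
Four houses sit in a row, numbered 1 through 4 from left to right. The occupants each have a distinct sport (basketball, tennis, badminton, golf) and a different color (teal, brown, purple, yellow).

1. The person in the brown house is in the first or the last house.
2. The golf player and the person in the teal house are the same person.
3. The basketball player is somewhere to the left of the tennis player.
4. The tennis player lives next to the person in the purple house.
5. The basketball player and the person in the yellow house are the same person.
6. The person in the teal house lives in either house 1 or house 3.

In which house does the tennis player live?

The golf player is narrowed to house 1 or 3; consider each.
Placing it in house 3 leads to a contradiction, so it's in house 1.
By clue 2, the person in the teal house is in house 1.
So house 4 gets brown for color.
The basketball player is narrowed to house 2 or 3; consider each.
Placing it in house 3 leads to a contradiction, so it's in house 2.
From clue 5, the person in the yellow house must be in house 2.
House 3 color: only purple fits.
Clue 4 places the tennis player in house 4.
The only sport still possible for house 3 is badminton.
So: house 1 = golf/teal, house 2 = basketball/yellow, house 3 = badminton/purple, house 4 = tennis/brown.

4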